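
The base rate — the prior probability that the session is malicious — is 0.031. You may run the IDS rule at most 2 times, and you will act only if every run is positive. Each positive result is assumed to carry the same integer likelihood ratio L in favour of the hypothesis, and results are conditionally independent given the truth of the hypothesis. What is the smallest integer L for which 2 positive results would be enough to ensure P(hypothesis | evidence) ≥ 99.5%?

Prior odds = 0.031/0.969 = 31/969.
Target odds = 0.995/0.005 = 199.
Need L² ≥ 199 ÷ (31/969) = 192831/31.
78² = 6084 < 192831/31 ≤ 6241 = 79², so L = 79.

79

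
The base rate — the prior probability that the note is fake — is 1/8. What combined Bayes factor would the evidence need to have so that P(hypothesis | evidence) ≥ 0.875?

49

Prior odds = 0.125/0.875 = 1/7.
Target odds = 0.875/0.125 = 7.
Required Bayes factor = 7 ÷ (1/7) = 49.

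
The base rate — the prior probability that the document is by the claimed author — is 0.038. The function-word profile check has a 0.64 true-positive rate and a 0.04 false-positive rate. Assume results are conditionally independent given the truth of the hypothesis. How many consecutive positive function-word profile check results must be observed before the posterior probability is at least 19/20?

Prior odds: 0.038 ÷ 0.962 = 19/481.
Likelihood ratio of a positive result = 0.64/0.04 = 16.
Target posterior odds = 0.95/0.05 = 19.
Require 16ⁿ ≥ 19 ÷ (19/481) = 481.
16² = 256 falls short of 481 but 16³ = 4096 reaches it, so n = 3.

3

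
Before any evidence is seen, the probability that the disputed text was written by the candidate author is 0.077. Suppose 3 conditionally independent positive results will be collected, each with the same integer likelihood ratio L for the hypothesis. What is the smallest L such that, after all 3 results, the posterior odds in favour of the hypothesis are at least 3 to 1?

4

Prior odds = 0.077/0.923 = 77/923.
Target odds = 3.
Need L³ ≥ 3 ÷ (77/923) = 2769/77.
3³ = 27 < 2769/77 ≤ 64 = 4³, so L = 4.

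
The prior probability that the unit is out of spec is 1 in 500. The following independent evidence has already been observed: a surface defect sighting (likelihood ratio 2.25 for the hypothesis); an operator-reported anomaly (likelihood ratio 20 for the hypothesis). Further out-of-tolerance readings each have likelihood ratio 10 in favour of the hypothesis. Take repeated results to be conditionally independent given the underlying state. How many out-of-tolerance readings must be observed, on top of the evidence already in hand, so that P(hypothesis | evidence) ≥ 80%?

Prior odds = 0.002/0.998 = 1/499.
Combined Bayes factor of the evidence already in hand = 2.25 × 20 = 45.
Odds after that evidence = (1/499) × 45 = 45/499.
Target odds = 0.8/0.2 = 4.
Need 10ⁿ ≥ 4 ÷ (45/499) = 1996/45.
10¹ = 10 falls short of 1996/45 but 10² = 100 reaches it, so n = 2.

2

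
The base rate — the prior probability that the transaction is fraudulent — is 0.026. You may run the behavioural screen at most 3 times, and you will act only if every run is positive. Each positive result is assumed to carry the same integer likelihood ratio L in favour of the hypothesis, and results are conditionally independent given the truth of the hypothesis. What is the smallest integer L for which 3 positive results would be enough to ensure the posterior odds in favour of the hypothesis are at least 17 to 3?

Prior odds = 0.026/0.974 = 13/487.
Target odds = 17/3.
Need L³ ≥ 17/3 ÷ (13/487) = 8279/39.
5³ = 125 < 8279/39 ≤ 216 = 6³, so L = 6.

6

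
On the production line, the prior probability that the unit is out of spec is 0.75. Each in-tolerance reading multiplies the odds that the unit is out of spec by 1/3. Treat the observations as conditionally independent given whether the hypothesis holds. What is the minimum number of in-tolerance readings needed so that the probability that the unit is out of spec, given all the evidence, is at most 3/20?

3

Prior odds = 0.75/0.25 = 3.
Likelihood ratio per in-tolerance reading = 1/3.
Target odds: 0.15 ÷ 0.85 = 3/17.
Need 3 × (1/3)ⁿ ≤ 3/17, i.e. (1/3)ⁿ ≤ 1/17.
(1/3)² = 1/9 is still above 1/17 but (1/3)³ = 1/27 is at or below it, so n = 3.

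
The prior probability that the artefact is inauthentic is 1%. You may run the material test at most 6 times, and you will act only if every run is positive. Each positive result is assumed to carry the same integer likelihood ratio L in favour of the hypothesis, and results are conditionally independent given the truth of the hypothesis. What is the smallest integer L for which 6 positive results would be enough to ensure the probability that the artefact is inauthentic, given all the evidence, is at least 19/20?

Prior odds = 0.01/0.99 = 1/99.
Target odds = 0.95/0.05 = 19.
Need L⁶ ≥ 19 ÷ (1/99) = 1881.
3⁶ = 729 < 1881 ≤ 4096 = 4⁶, so L = 4.

4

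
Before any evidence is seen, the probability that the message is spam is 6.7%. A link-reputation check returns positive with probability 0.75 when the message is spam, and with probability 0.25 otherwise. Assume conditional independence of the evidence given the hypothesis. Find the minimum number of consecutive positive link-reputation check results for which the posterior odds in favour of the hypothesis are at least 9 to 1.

Prior odds: 0.067 ÷ 0.933 = 67/933.
Likelihood ratio of a positive result = 0.75/0.25 = 3.
Target odds = 9.
Need (67/933) × 3ⁿ ≥ 9, i.e. 3ⁿ ≥ 8397/67.
3⁴ = 81 falls short of 8397/67 but 3⁵ = 243 reaches it, so n = 5.

5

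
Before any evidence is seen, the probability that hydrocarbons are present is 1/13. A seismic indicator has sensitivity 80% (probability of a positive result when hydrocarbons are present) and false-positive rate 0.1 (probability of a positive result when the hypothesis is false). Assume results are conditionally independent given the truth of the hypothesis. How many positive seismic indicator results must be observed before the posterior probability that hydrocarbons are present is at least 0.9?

3

Prior odds = (1/13)/(12/13) = 1/12.
Likelihood ratio of a positive result = 0.8/0.1 = 8.
Target odds: 0.9 ÷ 0.1 = 9.
Need (1/12) × 8ⁿ ≥ 9, i.e. 8ⁿ ≥ 108.
8² = 64 falls short of 108 but 8³ = 512 reaches it, so n = 3.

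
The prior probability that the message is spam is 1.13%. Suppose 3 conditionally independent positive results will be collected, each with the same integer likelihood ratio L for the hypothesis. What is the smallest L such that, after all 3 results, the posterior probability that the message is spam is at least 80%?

8

Prior odds = 0.0113/0.9887 = 113/9887.
Target odds = 0.8/0.2 = 4.
Need L³ ≥ 4 ÷ (113/9887) = 39548/113.
7³ = 343 < 39548/113 ≤ 512 = 8³, so L = 8.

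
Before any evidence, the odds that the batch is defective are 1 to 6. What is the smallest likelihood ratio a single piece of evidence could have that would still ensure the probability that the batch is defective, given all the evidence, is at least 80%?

24

Prior odds = 1/6.
Target odds = 0.8/0.2 = 4.
Required Bayes factor = 4 ÷ (1/6) = 24.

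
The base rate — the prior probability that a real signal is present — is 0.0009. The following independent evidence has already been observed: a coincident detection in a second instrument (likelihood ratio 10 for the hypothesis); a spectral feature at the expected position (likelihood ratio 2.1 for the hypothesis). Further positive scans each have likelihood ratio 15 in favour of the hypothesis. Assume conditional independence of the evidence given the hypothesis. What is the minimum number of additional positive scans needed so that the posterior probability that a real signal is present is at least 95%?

Prior odds = 0.0009/0.9991 = 9/9991.
Combined Bayes factor of the evidence already in hand = 10 × 2.1 = 21.
Odds after that evidence = (9/9991) × 21 = 189/9991.
Target odds = 0.95/0.05 = 19.
Need 15ⁿ ≥ 19 ÷ (189/9991) = 189829/189.
15² = 225 falls short of 189829/189 but 15³ = 3375 reaches it, so n = 3.

3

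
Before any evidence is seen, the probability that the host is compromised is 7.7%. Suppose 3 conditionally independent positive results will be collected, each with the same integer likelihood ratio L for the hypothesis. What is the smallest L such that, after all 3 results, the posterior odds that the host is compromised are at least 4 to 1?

Prior odds = 0.077/0.923 = 77/923.
Target odds = 4.
Need L³ ≥ 4 ÷ (77/923) = 3692/77.
3³ = 27 < 3692/77 ≤ 64 = 4³, so L = 4.

4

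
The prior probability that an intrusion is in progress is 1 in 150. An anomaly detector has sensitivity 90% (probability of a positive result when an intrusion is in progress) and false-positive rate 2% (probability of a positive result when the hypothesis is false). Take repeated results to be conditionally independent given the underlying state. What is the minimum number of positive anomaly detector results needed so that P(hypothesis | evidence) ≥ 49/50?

3

Prior odds: (1/150) ÷ (149/150) = 1/149.
Likelihood ratio of a positive result = 0.9/0.02 = 45.
Target posterior odds = 0.98/0.02 = 49.
Require 45ⁿ ≥ 49 ÷ (1/149) = 7301.
45² = 2025 falls short of 7301 but 45³ = 91125 reaches it, so n = 3.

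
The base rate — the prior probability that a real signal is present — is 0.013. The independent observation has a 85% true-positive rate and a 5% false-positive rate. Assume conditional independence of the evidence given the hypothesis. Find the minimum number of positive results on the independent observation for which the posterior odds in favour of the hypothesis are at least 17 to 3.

Prior odds: 0.013 ÷ 0.987 = 13/987.
Likelihood ratio of a positive result = 0.85/0.05 = 17.
Target odds = 17/3.
Require 17ⁿ ≥ 17/3 ÷ (13/987) = 5593/13.
17² = 289 falls short of 5593/13 but 17³ = 4913 reaches it, so n = 3.

3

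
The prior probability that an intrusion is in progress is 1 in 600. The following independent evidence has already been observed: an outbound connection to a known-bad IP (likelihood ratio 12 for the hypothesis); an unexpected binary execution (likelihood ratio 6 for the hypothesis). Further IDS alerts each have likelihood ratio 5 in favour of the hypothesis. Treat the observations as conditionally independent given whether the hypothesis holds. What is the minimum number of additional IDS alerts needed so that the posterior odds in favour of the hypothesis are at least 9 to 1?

3

Prior odds = (1/600)/(599/600) = 1/599.
Combined Bayes factor of the evidence already in hand = 12 × 6 = 72.
Odds after that evidence = (1/599) × 72 = 72/599.
Target odds = 9.
Need 5ⁿ ≥ 9 ÷ (72/599) = 74.875.
5² = 25 falls short of 74.875 but 5³ = 125 reaches it, so n = 3.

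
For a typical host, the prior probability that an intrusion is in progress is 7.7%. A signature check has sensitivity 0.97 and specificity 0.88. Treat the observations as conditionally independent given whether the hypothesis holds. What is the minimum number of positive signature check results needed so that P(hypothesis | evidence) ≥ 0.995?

Prior odds: 0.077 ÷ 0.923 = 77/923.
False-positive rate = 1 − 0.88 = 0.12; likelihood ratio of a positive = 0.97/0.12 = 97/12.
Target posterior odds = 0.995/0.005 = 199.
Need (77/923) × (97/12)ⁿ ≥ 199, i.e. (97/12)ⁿ ≥ 183677/77.
(97/12)³ = 912673/1728 falls short of 183677/77 but (97/12)⁴ = 88529281/20736 reaches it, so n = 4.

4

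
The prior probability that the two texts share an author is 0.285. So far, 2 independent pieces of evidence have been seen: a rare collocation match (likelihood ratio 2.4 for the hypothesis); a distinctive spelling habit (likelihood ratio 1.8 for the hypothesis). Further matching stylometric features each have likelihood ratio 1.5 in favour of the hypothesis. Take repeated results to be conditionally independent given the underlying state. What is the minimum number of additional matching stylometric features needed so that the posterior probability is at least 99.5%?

Prior odds = 0.285/0.715 = 57/143.
Combined Bayes factor of the evidence already in hand = 2.4 × 1.8 = 4.32.
Odds after that evidence = (57/143) × 4.32 = 6156/3575.
Target odds = 0.995/0.005 = 199.
Need 1.5ⁿ ≥ 199 ÷ (6156/3575) = 711425/6156.
1.5¹¹ = 177147/2048 falls short of 711425/6156 but 1.5¹² = 531441/4096 reaches it, so n = 12.

12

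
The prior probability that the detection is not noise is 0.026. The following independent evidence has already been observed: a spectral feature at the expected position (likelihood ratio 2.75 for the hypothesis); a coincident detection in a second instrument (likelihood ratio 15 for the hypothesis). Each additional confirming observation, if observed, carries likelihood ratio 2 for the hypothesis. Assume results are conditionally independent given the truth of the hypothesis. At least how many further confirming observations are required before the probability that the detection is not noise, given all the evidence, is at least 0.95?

Prior odds = 0.026/0.974 = 13/487.
Combined Bayes factor of the evidence already in hand = 2.75 × 15 = 41.25.
Odds after that evidence = (13/487) × 41.25 = 2145/1948.
Target odds = 0.95/0.05 = 19.
Need 2ⁿ ≥ 19 ÷ (2145/1948) = 37012/2145.
2⁴ = 16 falls short of 37012/2145 but 2⁵ = 32 reaches it, so n = 5.

5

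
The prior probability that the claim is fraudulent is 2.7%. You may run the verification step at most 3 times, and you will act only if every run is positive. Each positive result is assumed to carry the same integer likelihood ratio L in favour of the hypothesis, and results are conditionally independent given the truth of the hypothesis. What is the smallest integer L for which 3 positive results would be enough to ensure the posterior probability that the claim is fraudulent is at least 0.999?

Prior odds = 0.027/0.973 = 27/973.
Target odds = 0.999/0.001 = 999.
Need L³ ≥ 999 ÷ (27/973) = 36001.
33³ = 35937 < 36001 ≤ 39304 = 34³, so L = 34.

34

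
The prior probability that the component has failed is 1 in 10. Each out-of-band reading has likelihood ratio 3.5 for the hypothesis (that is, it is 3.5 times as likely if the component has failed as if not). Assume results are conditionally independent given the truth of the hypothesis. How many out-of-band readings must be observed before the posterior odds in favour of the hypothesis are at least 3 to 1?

3

Prior odds: 0.1 ÷ 0.9 = 1/9.
Likelihood ratio per out-of-band reading = 3.5.
Target odds = 3.
Require 3.5ⁿ ≥ 3 ÷ (1/9) = 27.
3.5² = 12.25 falls short of 27 but 3.5³ = 42.875 reaches it, so n = 3.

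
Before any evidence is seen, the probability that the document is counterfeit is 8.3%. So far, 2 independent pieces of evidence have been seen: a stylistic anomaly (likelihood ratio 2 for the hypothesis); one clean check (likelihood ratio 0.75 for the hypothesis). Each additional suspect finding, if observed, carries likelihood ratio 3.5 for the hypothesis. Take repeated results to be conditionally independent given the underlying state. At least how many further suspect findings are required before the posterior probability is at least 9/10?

Prior odds = 0.083/0.917 = 83/917.
Combined Bayes factor of the evidence already in hand = 2 × 0.75 = 1.5.
Odds after that evidence = (83/917) × 1.5 = 249/1834.
Target odds = 0.9/0.1 = 9.
Need 3.5ⁿ ≥ 9 ÷ (249/1834) = 5502/83.
3.5³ = 42.875 falls short of 5502/83 but 3.5⁴ = 150.0625 reaches it, so n = 4.

4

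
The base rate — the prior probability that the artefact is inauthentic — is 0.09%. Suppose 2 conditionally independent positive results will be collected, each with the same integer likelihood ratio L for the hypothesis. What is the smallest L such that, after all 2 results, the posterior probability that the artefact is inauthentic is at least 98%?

Prior odds = 0.0009/0.9991 = 9/9991.
Target odds = 0.98/0.02 = 49.
Need L² ≥ 49 ÷ (9/9991) = 489559/9.
233² = 54289 < 489559/9 ≤ 54756 = 234², so L = 234.

234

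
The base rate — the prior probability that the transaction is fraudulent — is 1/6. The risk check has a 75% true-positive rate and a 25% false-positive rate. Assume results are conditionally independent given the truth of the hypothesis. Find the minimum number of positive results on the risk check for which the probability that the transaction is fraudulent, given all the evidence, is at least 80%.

3

Prior odds: (1/6) ÷ (5/6) = 0.2.
Likelihood ratio of a positive result = 0.75/0.25 = 3.
Target odds: 0.8 ÷ 0.2 = 4.
Need 0.2 × 3ⁿ ≥ 4, i.e. 3ⁿ ≥ 20.
3² = 9 falls short of 20 but 3³ = 27 reaches it, so n = 3.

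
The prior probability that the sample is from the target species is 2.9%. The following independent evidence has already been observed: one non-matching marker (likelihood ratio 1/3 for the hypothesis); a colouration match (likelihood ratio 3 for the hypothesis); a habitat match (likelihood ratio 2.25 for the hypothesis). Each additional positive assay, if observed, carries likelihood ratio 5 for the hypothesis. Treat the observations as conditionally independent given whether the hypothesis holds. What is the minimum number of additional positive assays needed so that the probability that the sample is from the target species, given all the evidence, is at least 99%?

5

Prior odds = 0.029/0.971 = 29/971.
Combined Bayes factor of the evidence already in hand = (1/3) × 3 × 2.25 = 2.25.
Odds after that evidence = (29/971) × 2.25 = 261/3884.
Target odds = 0.99/0.01 = 99.
Need 5ⁿ ≥ 99 ÷ (261/3884) = 42724/29.
5⁴ = 625 falls short of 42724/29 but 5⁵ = 3125 reaches it, so n = 5.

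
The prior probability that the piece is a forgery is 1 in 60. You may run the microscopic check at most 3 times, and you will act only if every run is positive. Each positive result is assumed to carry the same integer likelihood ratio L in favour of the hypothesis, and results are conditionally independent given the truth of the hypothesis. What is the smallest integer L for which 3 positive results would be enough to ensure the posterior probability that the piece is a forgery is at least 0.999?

Prior odds = (1/60)/(59/60) = 1/59.
Target odds = 0.999/0.001 = 999.
Need L³ ≥ 999 ÷ (1/59) = 58941.
38³ = 54872 < 58941 ≤ 59319 = 39³, so L = 39.

39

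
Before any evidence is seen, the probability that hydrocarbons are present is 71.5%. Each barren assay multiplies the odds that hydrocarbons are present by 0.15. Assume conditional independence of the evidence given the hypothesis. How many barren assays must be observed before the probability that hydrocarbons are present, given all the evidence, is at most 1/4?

Prior odds = 0.715/0.285 = 143/57.
Likelihood ratio per barren assay = 0.15.
Target posterior odds = 0.25/0.75 = 1/3.
Require 0.15ⁿ ≤ 1/3 ÷ (143/57) = 19/143.
0.15¹ = 0.15 is still above 19/143 but 0.15² = 0.0225 is at or below it, so n = 2.

2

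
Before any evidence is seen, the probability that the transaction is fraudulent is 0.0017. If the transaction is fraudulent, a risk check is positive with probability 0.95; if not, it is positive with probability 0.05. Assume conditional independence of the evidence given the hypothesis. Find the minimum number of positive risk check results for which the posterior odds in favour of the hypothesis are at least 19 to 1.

4

Prior odds: 0.0017 ÷ 0.9983 = 17/9983.
Likelihood ratio of a positive = 0.95/0.05 = 19.
Target odds = 19.
Need (17/9983) × 19ⁿ ≥ 19, i.e. 19ⁿ ≥ 189677/17.
19³ = 6859 falls short of 189677/17 but 19⁴ = 130321 reaches it, so n = 4.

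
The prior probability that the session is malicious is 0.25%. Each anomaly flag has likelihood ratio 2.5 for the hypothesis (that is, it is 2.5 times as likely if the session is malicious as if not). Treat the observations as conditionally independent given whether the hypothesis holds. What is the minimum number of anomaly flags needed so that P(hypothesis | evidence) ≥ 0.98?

Prior odds = 0.0025/0.9975 = 1/399.
Likelihood ratio per anomaly flag = 2.5.
Target posterior odds = 0.98/0.02 = 49.
Need (1/399) × 2.5ⁿ ≥ 49, i.e. 2.5ⁿ ≥ 19551.
2.5¹⁰ = 9765625/1024 falls short of 19551 but 2.5¹¹ = 48828125/2048 reaches it, so n = 11.

11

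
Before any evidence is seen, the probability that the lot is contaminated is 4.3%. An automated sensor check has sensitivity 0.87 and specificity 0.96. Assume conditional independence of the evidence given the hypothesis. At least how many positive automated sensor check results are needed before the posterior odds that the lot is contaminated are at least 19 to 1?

2

Prior odds = 0.043/0.957 = 43/957.
False-positive rate = 1 − 0.96 = 0.04; likelihood ratio of a positive = 0.87/0.04 = 21.75.
Target odds = 19.
Require 21.75ⁿ ≥ 19 ÷ (43/957) = 18183/43.
21.75¹ = 21.75 falls short of 18183/43 but 21.75² = 473.0625 reaches it, so n = 2.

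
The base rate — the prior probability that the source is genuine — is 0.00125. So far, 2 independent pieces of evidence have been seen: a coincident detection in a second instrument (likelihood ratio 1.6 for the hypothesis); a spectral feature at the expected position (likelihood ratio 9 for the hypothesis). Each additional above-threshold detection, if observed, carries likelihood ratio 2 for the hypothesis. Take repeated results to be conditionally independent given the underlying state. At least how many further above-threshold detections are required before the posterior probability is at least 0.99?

Prior odds = 0.00125/0.99875 = 1/799.
Combined Bayes factor of the evidence already in hand = 1.6 × 9 = 14.4.
Odds after that evidence = (1/799) × 14.4 = 72/3995.
Target odds = 0.99/0.01 = 99.
Need 2ⁿ ≥ 99 ÷ (72/3995) = 5493.125.
2¹² = 4096 falls short of 5493.125 but 2¹³ = 8192 reaches it, so n = 13.

13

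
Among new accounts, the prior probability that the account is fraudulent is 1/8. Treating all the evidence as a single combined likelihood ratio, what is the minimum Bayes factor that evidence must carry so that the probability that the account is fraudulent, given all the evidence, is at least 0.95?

133

Prior odds = 0.125/0.875 = 1/7.
Target odds = 0.95/0.05 = 19.
Required Bayes factor = 19 ÷ (1/7) = 133.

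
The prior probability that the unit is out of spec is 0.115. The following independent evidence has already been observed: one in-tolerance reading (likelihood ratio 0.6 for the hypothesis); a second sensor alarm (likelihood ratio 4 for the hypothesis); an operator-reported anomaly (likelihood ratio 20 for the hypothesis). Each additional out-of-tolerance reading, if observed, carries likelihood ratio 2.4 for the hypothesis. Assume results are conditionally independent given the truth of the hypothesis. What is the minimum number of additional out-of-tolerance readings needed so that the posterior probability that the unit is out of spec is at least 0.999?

6

Prior odds = 0.115/0.885 = 23/177.
Combined Bayes factor of the evidence already in hand = 0.6 × 4 × 20 = 48.
Odds after that evidence = (23/177) × 48 = 368/59.
Target odds = 0.999/0.001 = 999.
Need 2.4ⁿ ≥ 999 ÷ (368/59) = 58941/368.
2.4⁵ = 79.62624 falls short of 58941/368 but 2.4⁶ = 2985984/15625 reaches it, so n = 6.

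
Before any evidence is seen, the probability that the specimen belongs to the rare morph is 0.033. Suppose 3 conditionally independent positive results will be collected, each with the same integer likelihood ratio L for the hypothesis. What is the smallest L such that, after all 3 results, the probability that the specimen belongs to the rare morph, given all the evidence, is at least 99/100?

15

Prior odds = 0.033/0.967 = 33/967.
Target odds = 0.99/0.01 = 99.
Need L³ ≥ 99 ÷ (33/967) = 2901.
14³ = 2744 < 2901 ≤ 3375 = 15³, so L = 15.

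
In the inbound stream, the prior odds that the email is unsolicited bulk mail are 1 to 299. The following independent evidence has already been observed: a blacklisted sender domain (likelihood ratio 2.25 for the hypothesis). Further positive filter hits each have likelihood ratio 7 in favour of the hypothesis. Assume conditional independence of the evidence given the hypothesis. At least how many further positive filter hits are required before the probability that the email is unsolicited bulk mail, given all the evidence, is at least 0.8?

Prior odds = 1/299.
Bayes factor of the evidence already in hand = 2.25.
Odds after that evidence = (1/299) × 2.25 = 9/1196.
Target odds = 0.8/0.2 = 4.
Need 7ⁿ ≥ 4 ÷ (9/1196) = 4784/9.
7³ = 343 falls short of 4784/9 but 7⁴ = 2401 reaches it, so n = 4.

4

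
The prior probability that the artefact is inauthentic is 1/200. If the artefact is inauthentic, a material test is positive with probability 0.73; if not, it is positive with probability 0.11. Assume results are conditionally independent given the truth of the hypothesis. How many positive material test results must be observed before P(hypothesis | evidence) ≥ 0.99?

Prior odds = 0.005/0.995 = 1/199.
Likelihood ratio of a positive = 0.73/0.11 = 73/11.
Target posterior odds = 0.99/0.01 = 99.
Require (73/11)ⁿ ≥ 99 ÷ (1/199) = 19701.
(73/11)⁵ ≈12872.1 falls short of 19701 but (73/11)⁶ ≈85424.2 reaches it, so n = 6.

6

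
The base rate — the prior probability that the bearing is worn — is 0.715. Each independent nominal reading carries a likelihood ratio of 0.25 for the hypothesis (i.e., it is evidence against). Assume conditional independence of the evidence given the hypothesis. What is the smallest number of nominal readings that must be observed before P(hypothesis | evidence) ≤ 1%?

4

Prior odds = 0.715/0.285 = 143/57.
Likelihood ratio per nominal reading = 0.25.
Target posterior odds = 0.01/0.99 = 1/99.
Require 0.25ⁿ ≤ 1/99 ÷ (143/57) = 19/4719.
0.25³ = 0.015625 is still above 19/4719 but 0.25⁴ = 0.00390625 is at or below it, so n = 4.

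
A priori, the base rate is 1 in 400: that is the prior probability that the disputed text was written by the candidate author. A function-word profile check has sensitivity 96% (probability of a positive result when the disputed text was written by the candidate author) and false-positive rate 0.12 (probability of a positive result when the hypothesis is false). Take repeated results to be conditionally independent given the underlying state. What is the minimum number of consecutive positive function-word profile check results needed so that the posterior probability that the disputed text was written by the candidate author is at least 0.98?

5

Prior odds: 0.0025 ÷ 0.9975 = 1/399.
Likelihood ratio of a positive result = 0.96/0.12 = 8.
Target posterior odds = 0.98/0.02 = 49.
Need (1/399) × 8ⁿ ≥ 49, i.e. 8ⁿ ≥ 19551.
8⁴ = 4096 falls short of 19551 but 8⁵ = 32768 reaches it, so n = 5.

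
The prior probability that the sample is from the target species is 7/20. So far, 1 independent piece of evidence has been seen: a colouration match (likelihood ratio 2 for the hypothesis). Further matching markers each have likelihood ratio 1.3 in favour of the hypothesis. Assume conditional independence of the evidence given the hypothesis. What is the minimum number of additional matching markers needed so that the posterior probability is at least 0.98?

Prior odds = 0.35/0.65 = 7/13.
Bayes factor of the evidence already in hand = 2.
Odds after that evidence = (7/13) × 2 = 14/13.
Target odds = 0.98/0.02 = 49.
Need 1.3ⁿ ≥ 49 ÷ (14/13) = 45.5.
1.3¹⁴ ≈39.3738 falls short of 45.5 but 1.3¹⁵ ≈51.1859 reaches it, so n = 15.

15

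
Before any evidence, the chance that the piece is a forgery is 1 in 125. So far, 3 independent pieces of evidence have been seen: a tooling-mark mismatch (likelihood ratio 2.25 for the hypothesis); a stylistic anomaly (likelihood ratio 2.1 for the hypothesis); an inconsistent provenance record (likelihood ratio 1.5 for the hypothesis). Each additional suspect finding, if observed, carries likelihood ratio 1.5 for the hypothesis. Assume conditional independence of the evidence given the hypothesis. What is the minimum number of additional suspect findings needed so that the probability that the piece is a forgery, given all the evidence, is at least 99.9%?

25

Prior odds = 0.008/0.992 = 1/124.
Combined Bayes factor of the evidence already in hand = 2.25 × 2.1 × 1.5 = 7.0875.
Odds after that evidence = (1/124) × 7.0875 = 567/9920.
Target odds = 0.999/0.001 = 999.
Need 1.5ⁿ ≥ 999 ÷ (567/9920) = 367040/21.
1.5²⁴ ≈16834.1 falls short of 367040/21 but 1.5²⁵ ≈25251.2 reaches it, so n = 25.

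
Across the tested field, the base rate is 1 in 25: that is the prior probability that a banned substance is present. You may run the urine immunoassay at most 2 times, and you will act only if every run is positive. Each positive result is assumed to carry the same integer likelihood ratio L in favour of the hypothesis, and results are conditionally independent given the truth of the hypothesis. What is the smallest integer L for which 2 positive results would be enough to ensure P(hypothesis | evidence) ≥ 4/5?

10

Prior odds = 0.04/0.96 = 1/24.
Target odds = 0.8/0.2 = 4.
Need L² ≥ 4 ÷ (1/24) = 96.
9² = 81 < 96 ≤ 100 = 10², so L = 10.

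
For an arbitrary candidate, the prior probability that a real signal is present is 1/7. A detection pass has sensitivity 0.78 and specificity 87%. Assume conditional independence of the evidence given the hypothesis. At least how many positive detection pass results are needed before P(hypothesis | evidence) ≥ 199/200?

4

Prior odds: (1/7) ÷ (6/7) = 1/6.
False-positive rate = 1 − 0.87 = 0.13; likelihood ratio of a positive = 0.78/0.13 = 6.
Target posterior odds = 0.995/0.005 = 199.
Need (1/6) × 6ⁿ ≥ 199, i.e. 6ⁿ ≥ 1194.
6³ = 216 falls short of 1194 but 6⁴ = 1296 reaches it, so n = 4.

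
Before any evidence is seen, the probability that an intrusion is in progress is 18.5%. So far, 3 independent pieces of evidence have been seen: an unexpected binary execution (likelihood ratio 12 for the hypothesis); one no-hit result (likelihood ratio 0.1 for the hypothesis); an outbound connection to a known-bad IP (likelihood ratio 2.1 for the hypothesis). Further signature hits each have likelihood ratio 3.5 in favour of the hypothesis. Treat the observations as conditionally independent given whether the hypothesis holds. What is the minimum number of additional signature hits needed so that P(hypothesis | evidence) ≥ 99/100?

5

Prior odds = 0.185/0.815 = 37/163.
Combined Bayes factor of the evidence already in hand = 12 × 0.1 × 2.1 = 2.52.
Odds after that evidence = (37/163) × 2.52 = 2331/4075.
Target odds = 0.99/0.01 = 99.
Need 3.5ⁿ ≥ 99 ÷ (2331/4075) = 44825/259.
3.5⁴ = 150.0625 falls short of 44825/259 but 3.5⁵ = 525.21875 reaches it, so n = 5.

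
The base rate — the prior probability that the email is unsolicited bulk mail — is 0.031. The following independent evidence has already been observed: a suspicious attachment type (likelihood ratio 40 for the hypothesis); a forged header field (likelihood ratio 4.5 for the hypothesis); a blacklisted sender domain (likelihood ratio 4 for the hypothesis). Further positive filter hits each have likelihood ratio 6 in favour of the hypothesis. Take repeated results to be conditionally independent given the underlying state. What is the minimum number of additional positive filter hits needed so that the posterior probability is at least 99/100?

Prior odds = 0.031/0.969 = 31/969.
Combined Bayes factor of the evidence already in hand = 40 × 4.5 × 4 = 720.
Odds after that evidence = (31/969) × 720 = 7440/323.
Target odds = 0.99/0.01 = 99.
Need 6ⁿ ≥ 99 ÷ (7440/323) = 10659/2480.
6¹ = 6, which meets the required 10659/2480; so n = 1.

1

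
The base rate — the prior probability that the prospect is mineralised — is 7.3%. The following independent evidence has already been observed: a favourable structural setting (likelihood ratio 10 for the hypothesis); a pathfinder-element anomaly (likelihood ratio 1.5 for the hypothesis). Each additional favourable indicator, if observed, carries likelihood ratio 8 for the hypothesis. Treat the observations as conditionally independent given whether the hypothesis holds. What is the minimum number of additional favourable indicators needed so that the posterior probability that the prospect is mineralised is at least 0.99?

Prior odds = 0.073/0.927 = 73/927.
Combined Bayes factor of the evidence already in hand = 10 × 1.5 = 15.
Odds after that evidence = (73/927) × 15 = 365/309.
Target odds = 0.99/0.01 = 99.
Need 8ⁿ ≥ 99 ÷ (365/309) = 30591/365.
8² = 64 falls short of 30591/365 but 8³ = 512 reaches it, so n = 3.

3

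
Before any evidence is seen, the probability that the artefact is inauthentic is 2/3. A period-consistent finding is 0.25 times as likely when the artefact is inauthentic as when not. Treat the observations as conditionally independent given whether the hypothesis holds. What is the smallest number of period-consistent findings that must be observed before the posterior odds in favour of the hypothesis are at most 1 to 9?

Prior odds: (2/3) ÷ (1/3) = 2.
Likelihood ratio per period-consistent finding = 0.25.
Target odds = 1/9.
Need 2 × 0.25ⁿ ≤ 1/9, i.e. 0.25ⁿ ≤ 1/18.
0.25² = 0.0625 is still above 1/18 but 0.25³ = 0.015625 is at or below it, so n = 3.

3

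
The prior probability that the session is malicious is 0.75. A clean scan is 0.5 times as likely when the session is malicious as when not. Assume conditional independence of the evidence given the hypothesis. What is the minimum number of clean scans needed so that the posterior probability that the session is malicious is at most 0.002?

Prior odds: 0.75 ÷ 0.25 = 3.
Likelihood ratio per clean scan = 0.5.
Target odds: 0.002 ÷ 0.998 = 1/499.
Need 3 × 0.5ⁿ ≤ 1/499, i.e. 0.5ⁿ ≤ 1/1497.
0.5¹⁰ = 1/1024 is still above 1/1497 but 0.5¹¹ = 1/2048 is at or below it, so n = 11.

11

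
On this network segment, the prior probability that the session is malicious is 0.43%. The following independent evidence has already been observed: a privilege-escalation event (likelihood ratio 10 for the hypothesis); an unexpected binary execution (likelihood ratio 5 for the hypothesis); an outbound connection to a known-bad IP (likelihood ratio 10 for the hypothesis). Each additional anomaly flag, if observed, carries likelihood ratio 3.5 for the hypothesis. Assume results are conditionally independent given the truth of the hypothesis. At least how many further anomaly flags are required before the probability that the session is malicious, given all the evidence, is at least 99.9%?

Prior odds = 0.0043/0.9957 = 43/9957.
Combined Bayes factor of the evidence already in hand = 10 × 5 × 10 = 500.
Odds after that evidence = (43/9957) × 500 = 21500/9957.
Target odds = 0.999/0.001 = 999.
Need 3.5ⁿ ≥ 999 ÷ (21500/9957) = 9947043/21500.
3.5⁴ = 150.0625 falls short of 9947043/21500 but 3.5⁵ = 525.21875 reaches it, so n = 5.

5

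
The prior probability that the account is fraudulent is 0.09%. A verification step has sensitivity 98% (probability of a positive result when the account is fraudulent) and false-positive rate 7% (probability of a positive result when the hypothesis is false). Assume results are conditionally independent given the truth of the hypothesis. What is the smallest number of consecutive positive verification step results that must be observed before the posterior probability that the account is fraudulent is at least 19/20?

Prior odds: 0.0009 ÷ 0.9991 = 9/9991.
Likelihood ratio of a positive result = 0.98/0.07 = 14.
Target odds: 0.95 ÷ 0.05 = 19.
Need (9/9991) × 14ⁿ ≥ 19, i.e. 14ⁿ ≥ 189829/9.
14³ = 2744 falls short of 189829/9 but 14⁴ = 38416 reaches it, so n = 4.

4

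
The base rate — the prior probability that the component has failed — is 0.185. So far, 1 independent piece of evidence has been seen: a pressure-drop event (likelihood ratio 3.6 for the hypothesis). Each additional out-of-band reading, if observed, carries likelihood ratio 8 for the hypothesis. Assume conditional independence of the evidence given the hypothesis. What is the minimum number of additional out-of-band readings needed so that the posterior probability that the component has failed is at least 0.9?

Prior odds = 0.185/0.815 = 37/163.
Bayes factor of the evidence already in hand = 3.6.
Odds after that evidence = (37/163) × 3.6 = 666/815.
Target odds = 0.9/0.1 = 9.
Need 8ⁿ ≥ 9 ÷ (666/815) = 815/74.
8¹ = 8 falls short of 815/74 but 8² = 64 reaches it, so n = 2.

2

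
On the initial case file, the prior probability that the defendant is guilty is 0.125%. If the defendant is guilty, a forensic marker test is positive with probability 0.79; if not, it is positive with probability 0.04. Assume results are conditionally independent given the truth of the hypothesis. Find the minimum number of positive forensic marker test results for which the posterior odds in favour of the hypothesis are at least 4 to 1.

Prior odds: 0.00125 ÷ 0.99875 = 1/799.
Likelihood ratio of a positive = 0.79/0.04 = 19.75.
Target odds = 4.
Need (1/799) × 19.75ⁿ ≥ 4, i.e. 19.75ⁿ ≥ 3196.
19.75² = 390.0625 falls short of 3196 but 19.75³ = 7703.734375 reaches it, so n = 3.

3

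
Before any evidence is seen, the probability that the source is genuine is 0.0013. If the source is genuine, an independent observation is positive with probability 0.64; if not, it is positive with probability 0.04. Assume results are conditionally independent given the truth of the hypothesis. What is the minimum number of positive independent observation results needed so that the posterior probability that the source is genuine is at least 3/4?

3

Prior odds = 0.0013/0.9987 = 13/9987.
Likelihood ratio of a positive = 0.64/0.04 = 16.
Target odds: 0.75 ÷ 0.25 = 3.
Require 16ⁿ ≥ 3 ÷ (13/9987) = 29961/13.
16² = 256 falls short of 29961/13 but 16³ = 4096 reaches it, so n = 3.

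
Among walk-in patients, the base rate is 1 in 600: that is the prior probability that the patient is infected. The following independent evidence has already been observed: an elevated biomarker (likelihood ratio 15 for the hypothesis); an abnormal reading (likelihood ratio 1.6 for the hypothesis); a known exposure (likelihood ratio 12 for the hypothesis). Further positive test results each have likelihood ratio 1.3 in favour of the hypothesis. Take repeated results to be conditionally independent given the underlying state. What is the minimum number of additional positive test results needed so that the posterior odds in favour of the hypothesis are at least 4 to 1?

9

Prior odds = (1/600)/(599/600) = 1/599.
Combined Bayes factor of the evidence already in hand = 15 × 1.6 × 12 = 288.
Odds after that evidence = (1/599) × 288 = 288/599.
Target odds = 4.
Need 1.3ⁿ ≥ 4 ÷ (288/599) = 599/72.
1.3⁸ = 815730721/100000000 falls short of 599/72 but 1.3⁹ ≈10.6045 reaches it, so n = 9.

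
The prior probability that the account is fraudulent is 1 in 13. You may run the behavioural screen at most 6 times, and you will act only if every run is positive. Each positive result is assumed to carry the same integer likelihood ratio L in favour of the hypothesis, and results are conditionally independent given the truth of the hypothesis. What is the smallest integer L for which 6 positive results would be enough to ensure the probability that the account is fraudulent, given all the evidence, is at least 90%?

3

Prior odds = (1/13)/(12/13) = 1/12.
Target odds = 0.9/0.1 = 9.
Need L⁶ ≥ 9 ÷ (1/12) = 108.
2⁶ = 64 < 108 ≤ 729 = 3⁶, so L = 3.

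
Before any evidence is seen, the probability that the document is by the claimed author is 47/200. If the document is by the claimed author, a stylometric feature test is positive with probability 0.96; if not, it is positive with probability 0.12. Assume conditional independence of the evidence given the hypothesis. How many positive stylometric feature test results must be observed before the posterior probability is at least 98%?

Prior odds: 0.235 ÷ 0.765 = 47/153.
Likelihood ratio of a positive = 0.96/0.12 = 8.
Target odds: 0.98 ÷ 0.02 = 49.
Need (47/153) × 8ⁿ ≥ 49, i.e. 8ⁿ ≥ 7497/47.
8² = 64 falls short of 7497/47 but 8³ = 512 reaches it, so n = 3.

3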